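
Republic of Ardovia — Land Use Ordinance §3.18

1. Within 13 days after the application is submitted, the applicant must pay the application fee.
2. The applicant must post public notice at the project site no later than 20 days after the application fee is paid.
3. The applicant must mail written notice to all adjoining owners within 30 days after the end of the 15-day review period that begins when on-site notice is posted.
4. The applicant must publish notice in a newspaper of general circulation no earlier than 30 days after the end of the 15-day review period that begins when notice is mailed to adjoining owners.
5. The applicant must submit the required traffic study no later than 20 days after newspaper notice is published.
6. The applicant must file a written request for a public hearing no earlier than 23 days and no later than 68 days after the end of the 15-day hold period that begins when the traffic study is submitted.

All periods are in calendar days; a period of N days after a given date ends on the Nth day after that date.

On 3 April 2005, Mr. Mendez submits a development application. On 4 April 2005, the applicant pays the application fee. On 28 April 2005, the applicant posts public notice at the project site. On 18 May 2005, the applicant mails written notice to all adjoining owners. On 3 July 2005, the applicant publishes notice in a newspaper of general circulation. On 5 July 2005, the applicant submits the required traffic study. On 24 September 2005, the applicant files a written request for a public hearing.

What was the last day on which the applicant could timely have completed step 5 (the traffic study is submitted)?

23 July 2005

Step 5 runs from 3 July 2005, when newspaper notice is published. 20 days after 3 July 2005 is 23 July 2005.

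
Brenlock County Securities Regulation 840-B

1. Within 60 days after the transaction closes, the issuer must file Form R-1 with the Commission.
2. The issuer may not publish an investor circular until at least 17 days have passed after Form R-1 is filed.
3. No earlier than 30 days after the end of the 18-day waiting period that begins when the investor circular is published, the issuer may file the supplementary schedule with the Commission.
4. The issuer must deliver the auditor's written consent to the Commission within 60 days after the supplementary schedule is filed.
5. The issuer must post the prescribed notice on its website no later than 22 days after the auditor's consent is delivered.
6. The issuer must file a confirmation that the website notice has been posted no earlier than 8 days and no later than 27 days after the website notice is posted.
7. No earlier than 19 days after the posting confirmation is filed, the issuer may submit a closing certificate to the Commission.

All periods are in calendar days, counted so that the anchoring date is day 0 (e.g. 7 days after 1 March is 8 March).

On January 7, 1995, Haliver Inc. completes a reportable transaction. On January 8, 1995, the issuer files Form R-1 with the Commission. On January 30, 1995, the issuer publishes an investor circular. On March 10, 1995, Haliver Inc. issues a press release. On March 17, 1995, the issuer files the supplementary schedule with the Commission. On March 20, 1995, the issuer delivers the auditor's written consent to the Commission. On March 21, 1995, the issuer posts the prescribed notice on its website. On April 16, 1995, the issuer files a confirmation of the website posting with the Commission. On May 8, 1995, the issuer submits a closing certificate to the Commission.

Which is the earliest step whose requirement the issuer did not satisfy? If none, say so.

Step 3

Step 1 — counting 60 days from January 7, 1995 (when the transaction closes) gives a deadline of March 8, 1995; completed January 8, 1995, before the deadline.
Step 2 — must wait 17 days from January 8, 1995 (when Form R-1 is filed), so not before January 25, 1995; January 30, 1995 is on or after that date.
Step 3 — must wait 30 days from February 17, 1995 (end of the 18-day waiting period, which began when the investor circular is published on January 30, 1995), so not before March 19, 1995; March 17, 1995 is 2 days before the earliest permitted date.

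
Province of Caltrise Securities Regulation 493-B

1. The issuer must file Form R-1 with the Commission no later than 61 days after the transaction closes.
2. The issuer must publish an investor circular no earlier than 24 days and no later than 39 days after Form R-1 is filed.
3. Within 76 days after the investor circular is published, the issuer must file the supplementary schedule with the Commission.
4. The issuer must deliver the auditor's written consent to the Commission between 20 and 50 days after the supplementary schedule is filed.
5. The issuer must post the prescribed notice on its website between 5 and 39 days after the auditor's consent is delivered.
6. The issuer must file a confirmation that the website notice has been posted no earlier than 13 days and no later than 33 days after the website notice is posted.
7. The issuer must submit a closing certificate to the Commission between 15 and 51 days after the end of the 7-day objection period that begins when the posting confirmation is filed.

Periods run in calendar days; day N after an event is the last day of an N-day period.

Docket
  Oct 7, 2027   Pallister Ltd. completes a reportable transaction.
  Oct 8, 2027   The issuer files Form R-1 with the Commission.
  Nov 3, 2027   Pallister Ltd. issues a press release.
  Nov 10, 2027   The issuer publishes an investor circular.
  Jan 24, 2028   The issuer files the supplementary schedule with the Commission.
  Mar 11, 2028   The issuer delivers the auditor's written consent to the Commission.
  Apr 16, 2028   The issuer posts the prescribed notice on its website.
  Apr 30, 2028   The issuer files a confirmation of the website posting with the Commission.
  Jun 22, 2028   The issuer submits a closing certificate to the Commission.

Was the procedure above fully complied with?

Step 1: 61 days after Oct 7, 2027 (when the transaction closes) is Dec 7, 2027; Oct 8, 2027 is within that limit.
Step 2: the window is 24–39 days after Oct 8, 2027 (when Form R-1 is filed), so Nov 1, 2027 through Nov 16, 2027; Nov 10, 2027 falls inside that range.
Step 3: 76 days after Nov 10, 2027 (when the investor circular is published) is Jan 25, 2028; done Jan 24, 2028 — timely.
Step 4: the window is 20–50 days after Jan 24, 2028 (when the supplementary schedule is filed), so Feb 13, 2028 through Mar 14, 2028; done Mar 11, 2028, which is between those dates.
Step 5: the window is 5–39 days after Mar 11, 2028 (when the auditor's consent is delivered), so Mar 16, 2028 through Apr 19, 2028; done Apr 16, 2028, which is between those dates.
Step 6: the window is 13–33 days after Apr 16, 2028 (when the website notice is posted), so Apr 29, 2028 through May 19, 2028; done Apr 30, 2028, which is between those dates.
Step 7: the window is 15–51 days after May 7, 2028 (end of the 7-day objection period, which began when the posting confirmation is filed on Apr 30, 2028), so May 22, 2028 through Jun 27, 2028; done Jun 22, 2028, which is between those dates.

Yes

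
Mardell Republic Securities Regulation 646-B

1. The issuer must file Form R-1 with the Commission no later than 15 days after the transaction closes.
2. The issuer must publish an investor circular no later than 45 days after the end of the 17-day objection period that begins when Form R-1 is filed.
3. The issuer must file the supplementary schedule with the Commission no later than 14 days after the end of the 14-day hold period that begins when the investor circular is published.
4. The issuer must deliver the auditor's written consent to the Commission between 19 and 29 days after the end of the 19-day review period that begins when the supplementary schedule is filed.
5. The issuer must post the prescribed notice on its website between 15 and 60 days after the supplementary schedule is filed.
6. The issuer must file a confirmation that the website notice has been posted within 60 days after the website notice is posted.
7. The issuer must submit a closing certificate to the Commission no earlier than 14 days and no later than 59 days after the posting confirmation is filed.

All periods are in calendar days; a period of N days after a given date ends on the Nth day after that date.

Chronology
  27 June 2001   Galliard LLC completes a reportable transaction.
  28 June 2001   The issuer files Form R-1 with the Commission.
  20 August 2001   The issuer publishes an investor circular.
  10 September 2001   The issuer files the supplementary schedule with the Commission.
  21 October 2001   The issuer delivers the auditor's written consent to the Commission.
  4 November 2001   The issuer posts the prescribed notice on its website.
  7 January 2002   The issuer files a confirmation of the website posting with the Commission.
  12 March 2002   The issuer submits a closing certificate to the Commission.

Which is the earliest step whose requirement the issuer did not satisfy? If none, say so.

Step 1 — counting 15 days from 27 June 2001 (when the transaction closes) gives a deadline of 12 July 2001; done 28 June 2001 — timely.
Step 2 — counting 45 days from 15 July 2001 (end of the 17-day objection period, which began when Form R-1 is filed on 28 June 2001) gives a deadline of 29 August 2001; done 20 August 2001 — timely.
Step 3 — counting 14 days from 3 September 2001 (end of the 14-day hold period, which began when the investor circular is published on 20 August 2001) gives a deadline of 17 September 2001; done 10 September 2001 — timely.
Step 4 — 19 and 29 days from 29 September 2001 (end of the 19-day review period, which began when the supplementary schedule is filed on 10 September 2001) are 18 October 2001 and 28 October 2001 respectively; done 21 October 2001, which is between those dates.
Step 5 — 15 and 60 days from 10 September 2001 (when the supplementary schedule is filed) are 25 September 2001 and 9 November 2001 respectively; done 4 November 2001 — within the window.
Step 6 — counting 60 days from 4 November 2001 (when the website notice is posted) gives a deadline of 3 January 2002; not done until 7 January 2002, 4 days after the deadline.
Later steps need not be reached.

Step 6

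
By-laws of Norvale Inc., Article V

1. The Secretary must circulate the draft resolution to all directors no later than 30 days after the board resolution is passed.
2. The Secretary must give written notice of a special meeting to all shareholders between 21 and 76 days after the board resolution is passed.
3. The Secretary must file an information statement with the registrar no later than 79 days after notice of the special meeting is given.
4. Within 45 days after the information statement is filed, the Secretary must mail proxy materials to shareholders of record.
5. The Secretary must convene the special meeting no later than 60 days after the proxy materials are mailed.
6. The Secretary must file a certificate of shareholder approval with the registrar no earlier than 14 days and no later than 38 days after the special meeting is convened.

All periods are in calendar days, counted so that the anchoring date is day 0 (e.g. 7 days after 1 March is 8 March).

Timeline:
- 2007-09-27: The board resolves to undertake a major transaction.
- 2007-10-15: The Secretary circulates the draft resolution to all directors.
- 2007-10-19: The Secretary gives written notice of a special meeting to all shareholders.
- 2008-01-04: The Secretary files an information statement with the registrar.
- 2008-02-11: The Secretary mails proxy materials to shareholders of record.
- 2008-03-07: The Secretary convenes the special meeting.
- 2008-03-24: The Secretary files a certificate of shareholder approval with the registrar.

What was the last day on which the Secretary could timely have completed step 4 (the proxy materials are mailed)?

Step 4 runs from 2008-01-04, when the information statement is filed. 45 days after 2008-01-04 is 2008-02-18.

2008-02-18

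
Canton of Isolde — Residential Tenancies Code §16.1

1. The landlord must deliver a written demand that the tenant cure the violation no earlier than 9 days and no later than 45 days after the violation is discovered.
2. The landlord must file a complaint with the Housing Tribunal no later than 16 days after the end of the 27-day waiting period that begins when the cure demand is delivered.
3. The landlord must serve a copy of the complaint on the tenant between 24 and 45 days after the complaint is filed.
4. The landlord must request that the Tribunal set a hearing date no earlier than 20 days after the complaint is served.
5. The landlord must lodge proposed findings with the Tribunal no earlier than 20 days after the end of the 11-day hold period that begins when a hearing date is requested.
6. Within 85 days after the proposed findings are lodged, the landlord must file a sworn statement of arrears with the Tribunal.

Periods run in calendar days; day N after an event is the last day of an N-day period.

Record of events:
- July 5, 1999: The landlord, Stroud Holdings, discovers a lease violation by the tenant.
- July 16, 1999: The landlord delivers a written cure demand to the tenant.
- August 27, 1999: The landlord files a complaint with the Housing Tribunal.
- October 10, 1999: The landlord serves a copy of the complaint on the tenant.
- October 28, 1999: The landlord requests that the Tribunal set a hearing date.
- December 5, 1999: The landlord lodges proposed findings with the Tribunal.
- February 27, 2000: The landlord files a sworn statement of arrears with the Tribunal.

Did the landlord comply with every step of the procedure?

No

(1) the permitted window runs from July 5, 1999 + 9 = July 14, 1999 to July 5, 1999 + 45 = August 19, 1999; done July 16, 1999, which is between those dates.
(2) due by August 12, 1999 + 16 days = August 28, 1999; August 27, 1999 is within that limit.
(3) the permitted window runs from August 27, 1999 + 24 = September 20, 1999 to August 27, 1999 + 45 = October 11, 1999; done October 10, 1999, which is between those dates.
(4) permitted from October 10, 1999 + 20 days = October 30, 1999 onward; October 28, 1999 is 2 days before the earliest permitted date.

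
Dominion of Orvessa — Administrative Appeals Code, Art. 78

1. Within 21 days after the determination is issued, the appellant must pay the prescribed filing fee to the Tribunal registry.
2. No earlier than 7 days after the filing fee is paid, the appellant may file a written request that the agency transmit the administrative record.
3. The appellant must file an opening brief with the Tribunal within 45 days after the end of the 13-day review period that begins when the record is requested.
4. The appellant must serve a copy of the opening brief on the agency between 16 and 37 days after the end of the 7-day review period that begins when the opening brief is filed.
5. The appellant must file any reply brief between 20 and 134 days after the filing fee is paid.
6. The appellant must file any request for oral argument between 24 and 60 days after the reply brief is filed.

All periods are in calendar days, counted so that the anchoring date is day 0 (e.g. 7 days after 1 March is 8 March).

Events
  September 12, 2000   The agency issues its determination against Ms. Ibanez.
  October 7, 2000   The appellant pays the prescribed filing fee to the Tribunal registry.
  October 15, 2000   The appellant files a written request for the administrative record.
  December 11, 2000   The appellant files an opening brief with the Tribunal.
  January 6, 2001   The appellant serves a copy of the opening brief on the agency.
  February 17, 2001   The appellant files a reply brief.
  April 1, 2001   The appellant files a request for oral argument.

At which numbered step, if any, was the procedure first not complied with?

Step 1

Step 1 — counting 21 days from September 12, 2000 (when the determination is issued) gives a deadline of October 3, 2000; not done until October 7, 2000, 4 days after the deadline.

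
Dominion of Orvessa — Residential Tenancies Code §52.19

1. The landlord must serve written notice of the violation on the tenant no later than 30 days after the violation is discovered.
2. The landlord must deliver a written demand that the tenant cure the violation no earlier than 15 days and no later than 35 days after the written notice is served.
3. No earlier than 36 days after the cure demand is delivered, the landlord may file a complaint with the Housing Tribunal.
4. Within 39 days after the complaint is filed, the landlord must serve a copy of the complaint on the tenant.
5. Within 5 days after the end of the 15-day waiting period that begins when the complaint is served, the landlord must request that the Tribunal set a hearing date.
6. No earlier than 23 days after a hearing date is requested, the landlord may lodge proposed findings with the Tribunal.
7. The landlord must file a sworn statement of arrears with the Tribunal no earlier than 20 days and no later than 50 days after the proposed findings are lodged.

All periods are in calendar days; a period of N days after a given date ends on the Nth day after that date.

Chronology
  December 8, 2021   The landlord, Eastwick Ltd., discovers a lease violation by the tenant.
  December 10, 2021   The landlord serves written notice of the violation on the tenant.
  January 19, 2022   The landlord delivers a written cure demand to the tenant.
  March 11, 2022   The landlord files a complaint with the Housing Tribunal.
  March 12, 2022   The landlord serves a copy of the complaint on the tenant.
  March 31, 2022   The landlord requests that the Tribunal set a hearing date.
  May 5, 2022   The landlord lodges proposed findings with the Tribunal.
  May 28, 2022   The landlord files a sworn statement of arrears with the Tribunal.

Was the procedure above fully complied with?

(1) due by December 8, 2021 + 30 days = January 7, 2022; completed December 10, 2021, before the deadline.
(2) the permitted window runs from December 10, 2021 + 15 = December 25, 2021 to December 10, 2021 + 35 = January 14, 2022; January 19, 2022 is 5 days past the end of the window.

No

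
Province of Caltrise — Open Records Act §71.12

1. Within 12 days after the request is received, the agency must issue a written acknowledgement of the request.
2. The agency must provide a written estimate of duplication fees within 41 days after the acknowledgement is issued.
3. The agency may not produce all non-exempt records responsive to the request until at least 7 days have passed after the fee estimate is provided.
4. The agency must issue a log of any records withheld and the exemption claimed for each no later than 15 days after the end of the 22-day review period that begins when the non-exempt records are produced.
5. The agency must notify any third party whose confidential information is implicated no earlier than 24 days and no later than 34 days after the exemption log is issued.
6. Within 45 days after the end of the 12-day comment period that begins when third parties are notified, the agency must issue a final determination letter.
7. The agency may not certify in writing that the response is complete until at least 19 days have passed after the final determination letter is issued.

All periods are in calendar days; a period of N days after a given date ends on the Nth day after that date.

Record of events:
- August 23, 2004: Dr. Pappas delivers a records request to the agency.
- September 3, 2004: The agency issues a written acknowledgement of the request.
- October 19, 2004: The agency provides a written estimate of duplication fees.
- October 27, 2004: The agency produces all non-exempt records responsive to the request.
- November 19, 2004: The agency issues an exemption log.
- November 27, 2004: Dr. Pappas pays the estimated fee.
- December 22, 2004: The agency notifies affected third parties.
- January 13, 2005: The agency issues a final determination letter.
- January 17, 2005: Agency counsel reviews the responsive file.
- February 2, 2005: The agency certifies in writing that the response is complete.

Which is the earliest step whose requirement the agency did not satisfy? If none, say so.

Step 2

Step 1 — counting 12 days from August 23, 2004 (when the request is received) gives a deadline of September 4, 2004; completed September 3, 2004, before the deadline.
Step 2 — counting 41 days from September 3, 2004 (when the acknowledgement is issued) gives a deadline of October 14, 2004; October 19, 2004 misses that deadline by 5 days.
Later steps need not be reached.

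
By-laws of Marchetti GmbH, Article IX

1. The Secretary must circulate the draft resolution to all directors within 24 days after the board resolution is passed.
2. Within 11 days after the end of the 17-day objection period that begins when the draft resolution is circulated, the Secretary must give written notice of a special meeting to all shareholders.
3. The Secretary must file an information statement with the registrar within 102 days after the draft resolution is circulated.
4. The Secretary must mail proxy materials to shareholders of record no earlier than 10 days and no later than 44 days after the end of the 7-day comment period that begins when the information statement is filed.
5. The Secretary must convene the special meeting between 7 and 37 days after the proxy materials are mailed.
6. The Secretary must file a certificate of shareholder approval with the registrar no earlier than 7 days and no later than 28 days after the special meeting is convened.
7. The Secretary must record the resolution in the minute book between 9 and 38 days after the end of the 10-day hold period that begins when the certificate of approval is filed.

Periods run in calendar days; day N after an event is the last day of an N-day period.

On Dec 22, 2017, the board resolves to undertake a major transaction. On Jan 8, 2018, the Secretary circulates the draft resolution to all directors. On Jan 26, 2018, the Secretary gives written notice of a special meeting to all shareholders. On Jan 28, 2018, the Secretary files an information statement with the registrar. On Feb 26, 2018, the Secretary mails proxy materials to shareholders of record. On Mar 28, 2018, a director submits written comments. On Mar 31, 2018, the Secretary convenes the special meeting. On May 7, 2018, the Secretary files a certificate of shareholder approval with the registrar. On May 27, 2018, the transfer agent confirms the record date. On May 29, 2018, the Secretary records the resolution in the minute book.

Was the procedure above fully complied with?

Step 1 — counting 24 days from Dec 22, 2017 (when the board resolution is passed) gives a deadline of Jan 15, 2018; done Jan 8, 2018 — timely.
Step 2 — counting 11 days from Jan 25, 2018 (end of the 17-day objection period, which began when the draft resolution is circulated on Jan 8, 2018) gives a deadline of Feb 5, 2018; completed Jan 26, 2018, before the deadline.
Step 3 — counting 102 days from Jan 8, 2018 (when the draft resolution is circulated) gives a deadline of Apr 20, 2018; Jan 28, 2018 is within that limit.
Step 4 — 10 and 44 days from Feb 4, 2018 (end of the 7-day comment period, which began when the information statement is filed on Jan 28, 2018) are Feb 14, 2018 and Mar 20, 2018 respectively; Feb 26, 2018 falls inside that range.
Step 5 — 7 and 37 days from Feb 26, 2018 (when the proxy materials are mailed) are Mar 5, 2018 and Apr 4, 2018 respectively; Mar 31, 2018 falls inside that range.
Step 6 — 7 and 28 days from Mar 31, 2018 (when the special meeting is convened) are Apr 7, 2018 and Apr 28, 2018 respectively; done May 7, 2018 — 9 days after the window closed.

No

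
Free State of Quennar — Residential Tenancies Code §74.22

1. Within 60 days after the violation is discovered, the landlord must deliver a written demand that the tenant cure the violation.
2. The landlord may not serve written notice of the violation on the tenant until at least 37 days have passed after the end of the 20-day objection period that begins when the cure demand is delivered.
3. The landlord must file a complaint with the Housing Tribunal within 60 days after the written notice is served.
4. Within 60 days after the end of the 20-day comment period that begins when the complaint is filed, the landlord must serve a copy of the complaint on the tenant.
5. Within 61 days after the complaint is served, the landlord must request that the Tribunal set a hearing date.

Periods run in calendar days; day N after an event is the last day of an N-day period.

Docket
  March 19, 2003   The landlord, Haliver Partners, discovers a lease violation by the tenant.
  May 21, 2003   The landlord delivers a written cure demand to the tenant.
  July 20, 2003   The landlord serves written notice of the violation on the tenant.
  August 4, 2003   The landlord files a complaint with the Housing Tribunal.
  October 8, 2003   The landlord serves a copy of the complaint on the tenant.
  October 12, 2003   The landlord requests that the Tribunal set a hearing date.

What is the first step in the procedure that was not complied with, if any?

Step 1: 60 days after March 19, 2003 (when the violation is discovered) is May 18, 2003; not done until May 21, 2003, 3 days after the deadline.
The procedure was therefore not followed at step 1.

Step 1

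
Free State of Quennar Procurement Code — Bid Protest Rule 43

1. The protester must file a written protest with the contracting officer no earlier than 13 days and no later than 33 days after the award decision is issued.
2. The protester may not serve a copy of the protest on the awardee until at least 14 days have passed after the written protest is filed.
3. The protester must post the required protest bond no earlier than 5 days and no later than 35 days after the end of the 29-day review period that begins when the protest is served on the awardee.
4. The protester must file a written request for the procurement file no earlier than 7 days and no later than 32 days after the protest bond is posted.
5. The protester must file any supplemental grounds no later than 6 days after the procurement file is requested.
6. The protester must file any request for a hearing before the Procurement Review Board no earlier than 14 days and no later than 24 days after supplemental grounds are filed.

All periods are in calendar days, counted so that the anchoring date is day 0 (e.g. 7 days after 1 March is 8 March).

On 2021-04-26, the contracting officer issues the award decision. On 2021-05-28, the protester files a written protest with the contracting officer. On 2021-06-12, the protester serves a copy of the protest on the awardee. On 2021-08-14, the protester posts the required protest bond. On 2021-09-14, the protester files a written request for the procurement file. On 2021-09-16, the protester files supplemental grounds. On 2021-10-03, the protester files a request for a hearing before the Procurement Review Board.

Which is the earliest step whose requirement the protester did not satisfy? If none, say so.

(1) the permitted window runs from 2021-04-26 + 13 = 2021-05-09 to 2021-04-26 + 33 = 2021-05-29; 2021-05-28 falls inside that range.
(2) permitted from 2021-05-28 + 14 days = 2021-06-11 onward; done 2021-06-12, after the minimum wait.
(3) the permitted window runs from 2021-07-11 + 5 = 2021-07-16 to 2021-07-11 + 35 = 2021-08-15; 2021-08-14 falls inside that range.
(4) the permitted window runs from 2021-08-14 + 7 = 2021-08-21 to 2021-08-14 + 32 = 2021-09-15; done 2021-09-14, which is between those dates.
(5) due by 2021-09-14 + 6 days = 2021-09-20; done 2021-09-16 — timely.
(6) the permitted window runs from 2021-09-16 + 14 = 2021-09-30 to 2021-09-16 + 24 = 2021-10-10; done 2021-10-03 — within the window.

None — every step was satisfied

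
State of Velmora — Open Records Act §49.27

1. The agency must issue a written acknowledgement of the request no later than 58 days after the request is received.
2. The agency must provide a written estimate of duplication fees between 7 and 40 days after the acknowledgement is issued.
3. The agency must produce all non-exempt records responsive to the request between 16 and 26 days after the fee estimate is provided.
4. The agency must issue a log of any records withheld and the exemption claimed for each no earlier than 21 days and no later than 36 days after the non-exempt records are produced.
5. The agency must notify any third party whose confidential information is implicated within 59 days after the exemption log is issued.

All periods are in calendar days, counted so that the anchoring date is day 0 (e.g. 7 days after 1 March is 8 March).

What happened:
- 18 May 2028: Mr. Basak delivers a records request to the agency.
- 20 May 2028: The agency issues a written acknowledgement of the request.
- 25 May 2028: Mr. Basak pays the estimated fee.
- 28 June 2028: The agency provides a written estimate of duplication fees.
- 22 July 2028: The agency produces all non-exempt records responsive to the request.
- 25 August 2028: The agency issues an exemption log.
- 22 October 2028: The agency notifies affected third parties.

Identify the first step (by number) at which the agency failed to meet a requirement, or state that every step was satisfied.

None — every step was satisfied

(1) due by 18 May 2028 + 58 days = 15 July 2028; 20 May 2028 is within that limit.
(2) the permitted window runs from 20 May 2028 + 7 = 27 May 2028 to 20 May 2028 + 40 = 29 June 2028; done 28 June 2028, which is between those dates.
(3) the permitted window runs from 28 June 2028 + 16 = 14 July 2028 to 28 June 2028 + 26 = 24 July 2028; done 22 July 2028 — within the window.
(4) the permitted window runs from 22 July 2028 + 21 = 12 August 2028 to 22 July 2028 + 36 = 27 August 2028; done 25 August 2028 — within the window.
(5) due by 25 August 2028 + 59 days = 23 October 2028; done 22 October 2028 — timely.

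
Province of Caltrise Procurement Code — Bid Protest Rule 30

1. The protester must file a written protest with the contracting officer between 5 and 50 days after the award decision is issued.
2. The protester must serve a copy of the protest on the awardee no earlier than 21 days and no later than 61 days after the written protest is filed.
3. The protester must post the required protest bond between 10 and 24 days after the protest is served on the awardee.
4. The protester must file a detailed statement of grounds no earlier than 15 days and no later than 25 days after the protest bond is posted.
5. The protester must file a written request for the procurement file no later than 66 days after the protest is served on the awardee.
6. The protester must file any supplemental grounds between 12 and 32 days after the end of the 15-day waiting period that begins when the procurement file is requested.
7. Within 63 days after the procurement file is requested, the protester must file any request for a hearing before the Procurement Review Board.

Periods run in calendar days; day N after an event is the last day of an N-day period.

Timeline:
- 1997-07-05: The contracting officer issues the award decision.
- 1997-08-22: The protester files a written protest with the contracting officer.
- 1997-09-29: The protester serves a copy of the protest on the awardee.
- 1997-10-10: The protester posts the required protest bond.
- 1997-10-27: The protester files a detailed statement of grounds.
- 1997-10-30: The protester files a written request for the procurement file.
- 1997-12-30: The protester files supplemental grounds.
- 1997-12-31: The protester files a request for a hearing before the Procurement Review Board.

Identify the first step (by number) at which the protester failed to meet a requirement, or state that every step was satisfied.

Step 1 — 5 and 50 days from 1997-07-05 (when the award decision is issued) are 1997-07-10 and 1997-08-24 respectively; done 1997-08-22, which is between those dates.
Step 2 — 21 and 61 days from 1997-08-22 (when the written protest is filed) are 1997-09-12 and 1997-10-22 respectively; 1997-09-29 falls inside that range.
Step 3 — 10 and 24 days from 1997-09-29 (when the protest is served on the awardee) are 1997-10-09 and 1997-10-23 respectively; 1997-10-10 falls inside that range.
Step 4 — 15 and 25 days from 1997-10-10 (when the protest bond is posted) are 1997-10-25 and 1997-11-04 respectively; 1997-10-27 falls inside that range.
Step 5 — counting 66 days from 1997-09-29 (when the protest is served on the awardee) gives a deadline of 1997-12-04; 1997-10-30 is within that limit.
Step 6 — 12 and 32 days from 1997-11-14 (end of the 15-day waiting period, which began when the procurement file is requested on 1997-10-30) are 1997-11-26 and 1997-12-16 respectively; done 1997-12-30 — 14 days after the window closed.
Later steps need not be reached.

Step 6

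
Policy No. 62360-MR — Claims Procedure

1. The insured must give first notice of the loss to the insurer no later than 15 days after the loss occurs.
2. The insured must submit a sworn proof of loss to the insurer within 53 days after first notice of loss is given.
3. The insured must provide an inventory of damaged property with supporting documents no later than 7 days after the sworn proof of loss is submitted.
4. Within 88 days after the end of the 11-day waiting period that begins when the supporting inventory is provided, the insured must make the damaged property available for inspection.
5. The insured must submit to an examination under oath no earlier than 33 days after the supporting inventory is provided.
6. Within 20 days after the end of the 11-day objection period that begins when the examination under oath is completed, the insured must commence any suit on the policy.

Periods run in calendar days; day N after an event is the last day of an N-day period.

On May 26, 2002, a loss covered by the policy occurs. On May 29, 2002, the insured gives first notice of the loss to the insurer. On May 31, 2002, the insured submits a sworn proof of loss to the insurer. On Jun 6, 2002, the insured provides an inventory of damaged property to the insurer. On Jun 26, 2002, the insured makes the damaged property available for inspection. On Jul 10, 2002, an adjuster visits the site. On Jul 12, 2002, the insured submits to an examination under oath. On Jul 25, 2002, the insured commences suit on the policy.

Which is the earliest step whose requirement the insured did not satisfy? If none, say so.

None — every step was satisfied

Step 1 — counting 15 days from May 26, 2002 (when the loss occurs) gives a deadline of Jun 10, 2002; May 29, 2002 is within that limit.
Step 2 — counting 53 days from May 29, 2002 (when first notice of loss is given) gives a deadline of Jul 21, 2002; May 31, 2002 is within that limit.
Step 3 — counting 7 days from May 31, 2002 (when the sworn proof of loss is submitted) gives a deadline of Jun 7, 2002; done Jun 6, 2002 — timely.
Step 4 — counting 88 days from Jun 17, 2002 (end of the 11-day waiting period, which began when the supporting inventory is provided on Jun 6, 2002) gives a deadline of Sep 13, 2002; Jun 26, 2002 is within that limit.
Step 5 — must wait 33 days from Jun 6, 2002 (when the supporting inventory is provided), so not before Jul 9, 2002; done Jul 12, 2002, after the minimum wait.
Step 6 — counting 20 days from Jul 23, 2002 (end of the 11-day objection period, which began when the examination under oath is completed on Jul 12, 2002) gives a deadline of Aug 12, 2002; Jul 25, 2002 is within that limit.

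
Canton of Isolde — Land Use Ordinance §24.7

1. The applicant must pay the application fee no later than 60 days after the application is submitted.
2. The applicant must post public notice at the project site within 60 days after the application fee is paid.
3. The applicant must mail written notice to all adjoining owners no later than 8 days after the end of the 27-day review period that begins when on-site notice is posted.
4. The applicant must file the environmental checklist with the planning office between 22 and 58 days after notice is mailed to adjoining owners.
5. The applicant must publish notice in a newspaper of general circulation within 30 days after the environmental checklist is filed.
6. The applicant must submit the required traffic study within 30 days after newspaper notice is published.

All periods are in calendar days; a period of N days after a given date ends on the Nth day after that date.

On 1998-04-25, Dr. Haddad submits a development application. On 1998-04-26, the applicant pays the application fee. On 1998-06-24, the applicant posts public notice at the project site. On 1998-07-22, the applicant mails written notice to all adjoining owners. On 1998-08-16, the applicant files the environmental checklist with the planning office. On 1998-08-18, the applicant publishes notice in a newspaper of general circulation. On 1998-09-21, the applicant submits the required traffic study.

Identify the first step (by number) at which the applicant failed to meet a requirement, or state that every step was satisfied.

Step 1: 60 days after 1998-04-25 (when the application is submitted) is 1998-06-24; done 1998-04-26 — timely.
Step 2: 60 days after 1998-04-26 (when the application fee is paid) is 1998-06-25; completed 1998-06-24, before the deadline.
Step 3: 8 days after 1998-07-21 (end of the 27-day review period, which began when on-site notice is posted on 1998-06-24) is 1998-07-29; 1998-07-22 is within that limit.
Step 4: the window is 22–58 days after 1998-07-22 (when notice is mailed to adjoining owners), so 1998-08-13 through 1998-09-18; done 1998-08-16, which is between those dates.
Step 5: 30 days after 1998-08-16 (when the environmental checklist is filed) is 1998-09-15; 1998-08-18 is within that limit.
Step 6: 30 days after 1998-08-18 (when newspaper notice is published) is 1998-09-17; not done until 1998-09-21, 4 days after the deadline.

Step 6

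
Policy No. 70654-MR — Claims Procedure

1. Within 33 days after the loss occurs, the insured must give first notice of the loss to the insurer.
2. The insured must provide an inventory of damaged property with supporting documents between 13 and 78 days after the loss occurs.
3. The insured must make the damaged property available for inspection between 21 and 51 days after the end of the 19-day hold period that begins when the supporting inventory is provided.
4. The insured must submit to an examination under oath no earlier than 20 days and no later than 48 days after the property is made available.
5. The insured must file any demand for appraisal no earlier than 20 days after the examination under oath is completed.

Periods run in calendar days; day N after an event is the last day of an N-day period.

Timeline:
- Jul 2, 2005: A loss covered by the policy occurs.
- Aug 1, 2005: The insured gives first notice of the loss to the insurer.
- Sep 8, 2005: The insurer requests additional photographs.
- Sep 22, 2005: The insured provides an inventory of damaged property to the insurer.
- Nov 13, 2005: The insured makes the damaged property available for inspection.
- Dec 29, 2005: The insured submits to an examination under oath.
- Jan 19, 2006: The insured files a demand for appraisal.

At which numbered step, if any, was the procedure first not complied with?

Step 1: 33 days after Jul 2, 2005 (when the loss occurs) is Aug 4, 2005; Aug 1, 2005 is within that limit.
Step 2: the window is 13–78 days after Jul 2, 2005 (when the loss occurs), so Jul 15, 2005 through Sep 18, 2005; Sep 22, 2005 is 4 days past the end of the window.

Step 2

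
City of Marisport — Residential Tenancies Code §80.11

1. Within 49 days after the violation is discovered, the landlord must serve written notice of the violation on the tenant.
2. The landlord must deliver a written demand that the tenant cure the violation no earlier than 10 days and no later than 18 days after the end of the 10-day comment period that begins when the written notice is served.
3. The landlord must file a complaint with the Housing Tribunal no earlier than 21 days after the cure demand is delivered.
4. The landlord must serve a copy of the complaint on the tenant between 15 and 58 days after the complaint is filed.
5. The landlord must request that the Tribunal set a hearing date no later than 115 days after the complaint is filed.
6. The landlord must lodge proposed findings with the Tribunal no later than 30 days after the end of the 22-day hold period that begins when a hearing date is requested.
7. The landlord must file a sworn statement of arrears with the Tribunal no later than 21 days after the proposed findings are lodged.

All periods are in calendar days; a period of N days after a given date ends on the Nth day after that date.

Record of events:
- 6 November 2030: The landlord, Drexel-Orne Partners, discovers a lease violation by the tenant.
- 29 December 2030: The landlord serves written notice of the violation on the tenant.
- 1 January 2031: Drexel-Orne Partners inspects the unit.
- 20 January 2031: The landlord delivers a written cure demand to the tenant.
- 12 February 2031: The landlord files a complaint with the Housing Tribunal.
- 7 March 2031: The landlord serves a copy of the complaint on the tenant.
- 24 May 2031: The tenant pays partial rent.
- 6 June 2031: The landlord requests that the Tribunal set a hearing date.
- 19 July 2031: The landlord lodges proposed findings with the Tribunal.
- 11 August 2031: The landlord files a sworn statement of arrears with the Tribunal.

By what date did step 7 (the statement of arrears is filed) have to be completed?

9 August 2031

Step 7 runs from 19 July 2031, when the proposed findings are lodged. 21 days after 19 July 2031 is 9 August 2031.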